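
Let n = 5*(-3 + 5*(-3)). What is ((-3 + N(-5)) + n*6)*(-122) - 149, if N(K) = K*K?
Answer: 63047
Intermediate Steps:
N(K) = K**2
n = -90 (n = 5*(-3 - 15) = 5*(-18) = -90)
((-3 + N(-5)) + n*6)*(-122) - 149 = ((-3 + (-5)**2) - 90*6)*(-122) - 149 = ((-3 + 25) - 540)*(-122) - 149 = (22 - 540)*(-122) - 149 = -518*(-122) - 149 = 63196 - 149 = 63047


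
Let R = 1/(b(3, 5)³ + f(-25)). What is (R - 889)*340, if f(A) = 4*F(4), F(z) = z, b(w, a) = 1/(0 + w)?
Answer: -130869400/433 ≈ -3.0224e+5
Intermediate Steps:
b(w, a) = 1/w
f(A) = 16 (f(A) = 4*4 = 16)
R = 27/433 (R = 1/((1/3)³ + 16) = 1/((⅓)³ + 16) = 1/(1/27 + 16) = 1/(433/27) = 27/433 ≈ 0.062356)
(R - 889)*340 = (27/433 - 889)*340 = -384910/433*340 = -130869400/433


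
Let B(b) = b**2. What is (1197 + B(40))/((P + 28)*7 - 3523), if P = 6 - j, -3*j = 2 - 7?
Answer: -8391/9890 ≈ -0.84843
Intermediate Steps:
j = 5/3 (j = -(2 - 7)/3 = -1/3*(-5) = 5/3 ≈ 1.6667)
P = 13/3 (P = 6 - 1*5/3 = 6 - 5/3 = 13/3 ≈ 4.3333)
(1197 + B(40))/((P + 28)*7 - 3523) = (1197 + 40**2)/((13/3 + 28)*7 - 3523) = (1197 + 1600)/((97/3)*7 - 3523) = 2797/(679/3 - 3523) = 2797/(-9890/3) = 2797*(-3/9890) = -8391/9890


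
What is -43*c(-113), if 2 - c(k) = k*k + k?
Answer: 544122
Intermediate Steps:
c(k) = 2 - k - k² (c(k) = 2 - (k*k + k) = 2 - (k² + k) = 2 - (k + k²) = 2 + (-k - k²) = 2 - k - k²)
-43*c(-113) = -43*(2 - 1*(-113) - 1*(-113)²) = -43*(2 + 113 - 1*12769) = -43*(2 + 113 - 12769) = -43*(-12654) = 544122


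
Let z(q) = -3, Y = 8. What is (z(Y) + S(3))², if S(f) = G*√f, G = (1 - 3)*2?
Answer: 57 + 24*√3 ≈ 98.569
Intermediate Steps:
G = -4 (G = -2*2 = -4)
S(f) = -4*√f
(z(Y) + S(3))² = (-3 - 4*√3)²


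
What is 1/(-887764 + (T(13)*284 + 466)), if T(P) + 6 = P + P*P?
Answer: -1/837314 ≈ -1.1943e-6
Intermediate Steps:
T(P) = -6 + P + P² (T(P) = -6 + (P + P*P) = -6 + (P + P²) = -6 + P + P²)
1/(-887764 + (T(13)*284 + 466)) = 1/(-887764 + ((-6 + 13 + 13²)*284 + 466)) = 1/(-887764 + ((-6 + 13 + 169)*284 + 466)) = 1/(-887764 + (176*284 + 466)) = 1/(-887764 + (49984 + 466)) = 1/(-887764 + 50450) = 1/(-837314) = -1/837314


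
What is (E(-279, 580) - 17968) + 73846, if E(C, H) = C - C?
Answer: 55878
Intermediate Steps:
E(C, H) = 0
(E(-279, 580) - 17968) + 73846 = (0 - 17968) + 73846 = -17968 + 73846 = 55878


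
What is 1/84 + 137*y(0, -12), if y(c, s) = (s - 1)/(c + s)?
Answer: 1039/7 ≈ 148.43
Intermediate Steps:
y(c, s) = (-1 + s)/(c + s)
1/84 + 137*y(0, -12) = 1/84 + 137*((-1 - 12)/(0 - 12)) = 1/84 + 137*(-13/(-12)) = 1/84 + 137*(-1/12*(-13)) = 1/84 + 137*(13/12) = 1/84 + 1781/12 = 1039/7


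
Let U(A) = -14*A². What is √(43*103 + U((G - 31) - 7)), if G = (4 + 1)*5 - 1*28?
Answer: I*√19105 ≈ 138.22*I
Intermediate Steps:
G = -3 (G = 5*5 - 28 = 25 - 28 = -3)
√(43*103 + U((G - 31) - 7)) = √(43*103 - 14*((-3 - 31) - 7)²) = √(4429 - 14*(-34 - 7)²) = √(4429 - 14*(-41)²) = √(4429 - 14*1681) = √(4429 - 23534) = √(-19105) = I*√19105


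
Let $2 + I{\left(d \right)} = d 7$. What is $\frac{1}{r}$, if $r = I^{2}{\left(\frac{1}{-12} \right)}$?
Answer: $\frac{144}{961} \approx 0.14984$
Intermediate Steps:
$I{\left(d \right)} = -2 + 7 d$ ($I{\left(d \right)} = -2 + d 7 = -2 + 7 d$)
$r = \frac{961}{144}$ ($r = \left(-2 + \frac{7}{-12}\right)^{2} = \left(-2 + 7 \left(- \frac{1}{12}\right)\right)^{2} = \left(-2 - \frac{7}{12}\right)^{2} = \left(- \frac{31}{12}\right)^{2} = \frac{961}{144} \approx 6.6736$)
$\frac{1}{r} = \frac{1}{\frac{961}{144}} = \frac{144}{961}$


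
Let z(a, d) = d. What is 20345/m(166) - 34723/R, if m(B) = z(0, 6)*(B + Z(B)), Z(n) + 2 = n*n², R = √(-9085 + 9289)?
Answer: 4069/5489352 - 34723*√51/102 ≈ -2431.1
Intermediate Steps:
R = 2*√51 (R = √204 = 2*√51 ≈ 14.283)
Z(n) = -2 + n³ (Z(n) = -2 + n*n² = -2 + n³)
m(B) = -12 + 6*B + 6*B³ (m(B) = 6*(B + (-2 + B³)) = 6*(-2 + B + B³) = -12 + 6*B + 6*B³)
20345/m(166) - 34723/R = 20345/(-12 + 6*166 + 6*166³) - 34723*√51/102 = 20345/(-12 + 996 + 6*4574296) - 34723*√51/102 = 20345/(-12 + 996 + 27445776) - 34723*√51/102 = 20345/27446760 - 34723*√51/102 = 20345*(1/27446760) - 34723*√51/102 = 4069/5489352 - 34723*√51/102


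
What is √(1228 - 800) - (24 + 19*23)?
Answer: -461 + 2*√107 ≈ -440.31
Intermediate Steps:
√(1228 - 800) - (24 + 19*23) = √428 - (24 + 437) = 2*√107 - 1*461 = 2*√107 - 461 = -461 + 2*√107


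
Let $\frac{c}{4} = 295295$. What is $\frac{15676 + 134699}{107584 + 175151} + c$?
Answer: $\frac{22264071845}{18849} \approx 1.1812 \cdot 10^{6}$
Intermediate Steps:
$c = 1181180$ ($c = 4 \cdot 295295 = 1181180$)
$\frac{15676 + 134699}{107584 + 175151} + c = \frac{15676 + 134699}{107584 + 175151} + 1181180 = \frac{150375}{282735} + 1181180 = 150375 \cdot \frac{1}{282735} + 1181180 = \frac{10025}{18849} + 1181180 = \frac{22264071845}{18849}$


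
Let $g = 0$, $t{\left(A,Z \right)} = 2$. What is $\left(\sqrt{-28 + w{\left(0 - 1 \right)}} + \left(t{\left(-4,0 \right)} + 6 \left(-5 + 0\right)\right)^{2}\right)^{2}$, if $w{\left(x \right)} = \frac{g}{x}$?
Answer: $614628 + 3136 i \sqrt{7} \approx 6.1463 \cdot 10^{5} + 8297.1 i$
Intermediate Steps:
$w{\left(x \right)} = 0$ ($w{\left(x \right)} = \frac{0}{x} = 0$)
$\left(\sqrt{-28 + w{\left(0 - 1 \right)}} + \left(t{\left(-4,0 \right)} + 6 \left(-5 + 0\right)\right)^{2}\right)^{2} = \left(\sqrt{-28 + 0} + \left(2 + 6 \left(-5 + 0\right)\right)^{2}\right)^{2} = \left(\sqrt{-28} + \left(2 + 6 \left(-5\right)\right)^{2}\right)^{2} = \left(2 i \sqrt{7} + \left(2 - 30\right)^{2}\right)^{2} = \left(2 i \sqrt{7} + \left(-28\right)^{2}\right)^{2} = \left(2 i \sqrt{7} + 784\right)^{2} = \left(784 + 2 i \sqrt{7}\right)^{2}$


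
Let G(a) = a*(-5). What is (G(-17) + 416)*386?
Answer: 193386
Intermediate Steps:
G(a) = -5*a
(G(-17) + 416)*386 = (-5*(-17) + 416)*386 = (85 + 416)*386 = 501*386 = 193386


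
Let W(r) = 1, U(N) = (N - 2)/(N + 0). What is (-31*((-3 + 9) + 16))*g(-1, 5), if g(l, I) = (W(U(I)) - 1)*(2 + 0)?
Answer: 0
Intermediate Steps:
U(N) = (-2 + N)/N
g(l, I) = 0 (g(l, I) = (1 - 1)*(2 + 0) = 0*2 = 0)
(-31*((-3 + 9) + 16))*g(-1, 5) = -31*((-3 + 9) + 16)*0 = -31*(6 + 16)*0 = -31*22*0 = -682*0 = 0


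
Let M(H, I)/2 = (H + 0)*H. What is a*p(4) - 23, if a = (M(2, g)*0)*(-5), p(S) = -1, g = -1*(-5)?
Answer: -23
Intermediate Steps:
g = 5
M(H, I) = 2*H² (M(H, I) = 2*((H + 0)*H) = 2*(H*H) = 2*H²)
a = 0 (a = ((2*2²)*0)*(-5) = ((2*4)*0)*(-5) = (8*0)*(-5) = 0*(-5) = 0)
a*p(4) - 23 = 0*(-1) - 23 = 0 - 23 = -23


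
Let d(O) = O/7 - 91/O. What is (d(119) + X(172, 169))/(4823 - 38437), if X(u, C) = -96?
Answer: 678/285719 ≈ 0.0023730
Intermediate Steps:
d(O) = -91/O + O/7 (d(O) = O*(1/7) - 91/O = O/7 - 91/O = -91/O + O/7)
(d(119) + X(172, 169))/(4823 - 38437) = ((-91/119 + (1/7)*119) - 96)/(4823 - 38437) = ((-91*1/119 + 17) - 96)/(-33614) = ((-13/17 + 17) - 96)*(-1/33614) = (276/17 - 96)*(-1/33614) = -1356/17*(-1/33614) = 678/285719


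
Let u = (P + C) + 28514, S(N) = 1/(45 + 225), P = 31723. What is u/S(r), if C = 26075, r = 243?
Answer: 23304240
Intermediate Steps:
S(N) = 1/270
u = 86312 (u = (31723 + 26075) + 28514 = 57798 + 28514 = 86312)
u/S(r) = 86312/(1/270) = 86312*270 = 23304240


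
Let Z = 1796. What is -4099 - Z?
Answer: -5895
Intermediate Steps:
-4099 - Z = -4099 - 1*1796 = -4099 - 1796 = -5895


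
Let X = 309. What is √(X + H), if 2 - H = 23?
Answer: 12*√2 ≈ 16.971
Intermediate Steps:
H = -21 (H = 2 - 1*23 = 2 - 23 = -21)
√(X + H) = √(309 - 21) = √288 = 12*√2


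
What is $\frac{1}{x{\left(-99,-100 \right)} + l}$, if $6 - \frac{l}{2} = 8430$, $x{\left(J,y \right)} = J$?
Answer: $- \frac{1}{16947} \approx -5.9007 \cdot 10^{-5}$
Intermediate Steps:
$l = -16848$ ($l = 12 - 16860 = -16848$)
$\frac{1}{x{\left(-99,-100 \right)} + l} = \frac{1}{-99 - 16848} = \frac{1}{-16947} = - \frac{1}{16947}$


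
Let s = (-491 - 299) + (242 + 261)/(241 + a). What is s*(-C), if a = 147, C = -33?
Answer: -10098561/388 ≈ -26027.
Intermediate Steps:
s = -306017/388 (s = (-491 - 299) + (242 + 261)/(241 + 147) = -790 + 503/388 = -306017/388 ≈ -788.70)
s*(-C) = -(-306017)*(-33)/388 = -306017/388*33 = -10098561/388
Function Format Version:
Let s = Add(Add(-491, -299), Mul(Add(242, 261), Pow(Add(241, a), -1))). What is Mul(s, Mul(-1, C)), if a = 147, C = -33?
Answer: Rational(-10098561, 388) ≈ -26027.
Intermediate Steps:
s = Rational(-306017, 388) (s = Add(Add(-491, -299), Mul(Add(242, 261), Pow(Add(241, 147), -1))) = Add(-790, Mul(503, Pow(388, -1))) = Add(-790, Mul(503, Rational(1, 388))) = Add(-790, Rational(503, 388)) = Rational(-306017, 388) ≈ -788.70)
Mul(s, Mul(-1, C)) = Mul(Rational(-306017, 388), Mul(-1, -33)) = Mul(Rational(-306017, 388), 33) = Rational(-10098561, 388)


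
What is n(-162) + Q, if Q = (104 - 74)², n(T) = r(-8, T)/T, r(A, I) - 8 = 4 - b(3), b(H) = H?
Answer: 16199/18 ≈ 899.94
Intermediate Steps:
r(A, I) = 9 (r(A, I) = 8 + (4 - 1*3) = 8 + (4 - 3) = 8 + 1 = 9)
n(T) = 9/T
Q = 900 (Q = 30² = 900)
n(-162) + Q = 9/(-162) + 900 = 9*(-1/162) + 900 = -1/18 + 900 = 16199/18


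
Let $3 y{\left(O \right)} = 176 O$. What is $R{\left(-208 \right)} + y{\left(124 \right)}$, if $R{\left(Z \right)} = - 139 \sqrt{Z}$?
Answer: $\frac{21824}{3} - 556 i \sqrt{13} \approx 7274.7 - 2004.7 i$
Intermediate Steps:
$y{\left(O \right)} = \frac{176 O}{3}$
$R{\left(-208 \right)} + y{\left(124 \right)} = - 139 \sqrt{-208} + \frac{176}{3} \cdot 124 = - 139 \cdot 4 i \sqrt{13} + \frac{21824}{3} = - 556 i \sqrt{13} + \frac{21824}{3} = \frac{21824}{3} - 556 i \sqrt{13}$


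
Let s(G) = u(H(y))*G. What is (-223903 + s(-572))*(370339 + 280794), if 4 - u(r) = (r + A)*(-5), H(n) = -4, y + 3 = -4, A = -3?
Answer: -134244741743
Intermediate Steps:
y = -7 (y = -3 - 4 = -7)
u(r) = -11 + 5*r (u(r) = 4 - (r - 3)*(-5) = 4 - (-3 + r)*(-5) = 4 - (15 - 5*r) = 4 + (-15 + 5*r) = -11 + 5*r)
s(G) = -31*G (s(G) = (-11 + 5*(-4))*G = (-11 - 20)*G = -31*G)
(-223903 + s(-572))*(370339 + 280794) = (-223903 - 31*(-572))*(370339 + 280794) = (-223903 + 17732)*651133 = -206171*651133 = -134244741743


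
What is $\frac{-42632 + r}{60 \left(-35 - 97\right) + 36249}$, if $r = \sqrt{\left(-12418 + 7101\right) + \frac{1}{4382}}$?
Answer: $- \frac{42632}{28329} + \frac{i \sqrt{102096625526}}{124137678} \approx -1.5049 + 0.002574 i$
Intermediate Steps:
$r = \frac{i \sqrt{102096625526}}{4382}$ ($r = \sqrt{-5317 + \frac{1}{4382}} = \sqrt{- \frac{23299093}{4382}} = \frac{i \sqrt{102096625526}}{4382} \approx 72.918 i$)
$\frac{-42632 + r}{60 \left(-35 - 97\right) + 36249} = \frac{-42632 + \frac{i \sqrt{102096625526}}{4382}}{60 \left(-35 - 97\right) + 36249} = \frac{-42632 + \frac{i \sqrt{102096625526}}{4382}}{60 \left(-132\right) + 36249} = \frac{-42632 + \frac{i \sqrt{102096625526}}{4382}}{-7920 + 36249} = \frac{-42632 + \frac{i \sqrt{102096625526}}{4382}}{28329} = \left(-42632 + \frac{i \sqrt{102096625526}}{4382}\right) \frac{1}{28329} = - \frac{42632}{28329} + \frac{i \sqrt{102096625526}}{124137678}$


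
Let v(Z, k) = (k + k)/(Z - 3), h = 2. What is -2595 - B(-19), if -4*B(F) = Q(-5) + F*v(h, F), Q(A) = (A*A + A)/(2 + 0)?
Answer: -2773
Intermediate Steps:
Q(A) = A/2 + A²/2 (Q(A) = (A² + A)/2 = (A + A²)*(½) = A/2 + A²/2)
v(Z, k) = 2*k/(-3 + Z) (v(Z, k) = (2*k)/(-3 + Z) = 2*k/(-3 + Z))
B(F) = -5/2 + F²/2 (B(F) = -((½)*(-5)*(1 - 5) + F*(2*F/(-3 + 2)))/4 = -((½)*(-5)*(-4) + F*(2*F/(-1)))/4 = -(10 + F*(2*F*(-1)))/4 = -(10 + F*(-2*F))/4 = -(10 - 2*F²)/4 = -5/2 + F²/2)
-2595 - B(-19) = -2595 - (-5/2 + (½)*(-19)²) = -2595 - (-5/2 + (½)*361) = -2595 - (-5/2 + 361/2) = -2595 - 1*178 = -2595 - 178 = -2773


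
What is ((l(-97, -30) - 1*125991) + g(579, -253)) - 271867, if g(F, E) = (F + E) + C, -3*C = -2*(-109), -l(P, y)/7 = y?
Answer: -1192184/3 ≈ -3.9739e+5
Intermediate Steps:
l(P, y) = -7*y
C = -218/3 (C = -(-2)*(-109)/3 = -1/3*218 = -218/3 ≈ -72.667)
g(F, E) = -218/3 + E + F (g(F, E) = (F + E) - 218/3 = (E + F) - 218/3 = -218/3 + E + F)
((l(-97, -30) - 1*125991) + g(579, -253)) - 271867 = ((-7*(-30) - 1*125991) + (-218/3 - 253 + 579)) - 271867 = ((210 - 125991) + 760/3) - 271867 = (-125781 + 760/3) - 271867 = -376583/3 - 271867 = -1192184/3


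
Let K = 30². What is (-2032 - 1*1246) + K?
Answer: -2378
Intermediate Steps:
K = 900
(-2032 - 1*1246) + K = (-2032 - 1*1246) + 900 = (-2032 - 1246) + 900 = -3278 + 900 = -2378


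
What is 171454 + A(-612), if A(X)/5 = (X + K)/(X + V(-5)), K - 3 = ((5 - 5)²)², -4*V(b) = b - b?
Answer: 34977631/204 ≈ 1.7146e+5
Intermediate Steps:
V(b) = 0 (V(b) = -(b - b)/4 = -¼*0 = 0)
K = 3 (K = 3 + ((5 - 5)²)² = 3 + (0²)² = 3 + 0² = 3 + 0 = 3)
A(X) = 5*(3 + X)/X (A(X) = 5*((X + 3)/(X + 0)) = 5*((3 + X)/X) = 5*(3 + X)/X)
171454 + A(-612) = 171454 + (5 + 15/(-612)) = 171454 + (5 + 15*(-1/612)) = 171454 + (5 - 5/204) = 171454 + 1015/204 = 34977631/204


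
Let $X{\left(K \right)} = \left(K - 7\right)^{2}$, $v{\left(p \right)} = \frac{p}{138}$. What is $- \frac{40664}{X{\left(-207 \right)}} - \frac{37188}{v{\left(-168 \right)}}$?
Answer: $\frac{2448079957}{80143} \approx 30546.0$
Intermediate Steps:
$v{\left(p \right)} = \frac{p}{138}$ ($v{\left(p \right)} = p \frac{1}{138} = \frac{p}{138}$)
$X{\left(K \right)} = \left(-7 + K\right)^{2}$
$- \frac{40664}{X{\left(-207 \right)}} - \frac{37188}{v{\left(-168 \right)}} = - \frac{40664}{\left(-7 - 207\right)^{2}} - \frac{37188}{\frac{1}{138} \left(-168\right)} = - \frac{40664}{\left(-214\right)^{2}} - \frac{37188}{- \frac{28}{23}} = - \frac{40664}{45796} - - \frac{213831}{7} = \left(-40664\right) \frac{1}{45796} + \frac{213831}{7} = - \frac{10166}{11449} + \frac{213831}{7} = \frac{2448079957}{80143}$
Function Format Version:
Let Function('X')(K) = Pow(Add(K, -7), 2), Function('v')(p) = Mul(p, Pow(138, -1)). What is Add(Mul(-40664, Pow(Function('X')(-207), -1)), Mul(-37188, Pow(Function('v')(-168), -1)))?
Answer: Rational(2448079957, 80143) ≈ 30546.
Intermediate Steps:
Function('v')(p) = Mul(Rational(1, 138), p) (Function('v')(p) = Mul(p, Rational(1, 138)) = Mul(Rational(1, 138), p))
Function('X')(K) = Pow(Add(-7, K), 2)
Add(Mul(-40664, Pow(Function('X')(-207), -1)), Mul(-37188, Pow(Function('v')(-168), -1))) = Add(Mul(-40664, Pow(Pow(Add(-7, -207), 2), -1)), Mul(-37188, Pow(Mul(Rational(1, 138), -168), -1))) = Add(Mul(-40664, Pow(Pow(-214, 2), -1)), Mul(-37188, Pow(Rational(-28, 23), -1))) = Add(Mul(-40664, Pow(45796, -1)), Mul(-37188, Rational(-23, 28))) = Add(Mul(-40664, Rational(1, 45796)), Rational(213831, 7)) = Add(Rational(-10166, 11449), Rational(213831, 7)) = Rational(2448079957, 80143)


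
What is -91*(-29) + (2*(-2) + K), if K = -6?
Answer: 2629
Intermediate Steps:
-91*(-29) + (2*(-2) + K) = -91*(-29) + (2*(-2) - 6) = 2639 + (-4 - 6) = 2639 - 10 = 2629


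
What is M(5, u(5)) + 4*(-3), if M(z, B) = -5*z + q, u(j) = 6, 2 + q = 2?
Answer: -37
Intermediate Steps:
q = 0 (q = -2 + 2 = 0)
M(z, B) = -5*z (M(z, B) = -5*z + 0 = -5*z)
M(5, u(5)) + 4*(-3) = -5*5 + 4*(-3) = -25 - 12 = -37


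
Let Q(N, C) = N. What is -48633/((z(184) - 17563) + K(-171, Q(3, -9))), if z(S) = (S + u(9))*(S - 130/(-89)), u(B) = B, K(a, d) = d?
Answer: -4328337/1622818 ≈ -2.6672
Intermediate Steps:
z(S) = (9 + S)*(130/89 + S) (z(S) = (S + 9)*(S - 130/(-89)) = (9 + S)*(S - 130*(-1/89)) = (9 + S)*(S + 130/89) = (9 + S)*(130/89 + S))
-48633/((z(184) - 17563) + K(-171, Q(3, -9))) = -48633/(((1170/89 + 184² + (931/89)*184) - 17563) + 3) = -48633/(((1170/89 + 33856 + 171304/89) - 17563) + 3) = -48633/((3185658/89 - 17563) + 3) = -48633/(1622551/89 + 3) = -48633/1622818/89 = -48633*89/1622818 = -4328337/1622818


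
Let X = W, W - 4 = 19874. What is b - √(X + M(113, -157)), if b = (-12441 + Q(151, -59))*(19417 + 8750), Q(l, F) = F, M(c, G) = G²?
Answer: -352087500 - √44527 ≈ -3.5209e+8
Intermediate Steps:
W = 19878 (W = 4 + 19874 = 19878)
X = 19878
b = -352087500 (b = (-12441 - 59)*(19417 + 8750) = -12500*28167 = -352087500)
b - √(X + M(113, -157)) = -352087500 - √(19878 + (-157)²) = -352087500 - √(19878 + 24649) = -352087500 - √44527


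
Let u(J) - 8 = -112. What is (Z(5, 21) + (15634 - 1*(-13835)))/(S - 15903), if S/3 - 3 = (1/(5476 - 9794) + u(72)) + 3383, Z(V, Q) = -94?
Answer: -126841250/26154129 ≈ -4.8498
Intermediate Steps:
u(J) = -104 (u(J) = 8 - 112 = -104)
S = 42515025/4318 (S = 9 + 3*((1/(5476 - 9794) - 104) + 3383) = 9 + 3*((1/(-4318) - 104) + 3383) = 9 + 3*((-1/4318 - 104) + 3383) = 9 + 3*(-449073/4318 + 3383) = 9 + 3*(14158721/4318) = 9 + 42476163/4318 = 42515025/4318 ≈ 9846.0)
(Z(5, 21) + (15634 - 1*(-13835)))/(S - 15903) = (-94 + (15634 - 1*(-13835)))/(42515025/4318 - 15903) = (-94 + (15634 + 13835))/(-26154129/4318) = (-94 + 29469)*(-4318/26154129) = 29375*(-4318/26154129) = -126841250/26154129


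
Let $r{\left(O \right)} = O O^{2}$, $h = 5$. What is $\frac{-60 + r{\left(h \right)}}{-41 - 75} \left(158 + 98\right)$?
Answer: $- \frac{4160}{29} \approx -143.45$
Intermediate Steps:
$r{\left(O \right)} = O^{3}$
$\frac{-60 + r{\left(h \right)}}{-41 - 75} \left(158 + 98\right) = \frac{-60 + 5^{3}}{-41 - 75} \left(158 + 98\right) = \frac{-60 + 125}{-116} \cdot 256 = 65 \left(- \frac{1}{116}\right) 256 = \left(- \frac{65}{116}\right) 256 = - \frac{4160}{29}$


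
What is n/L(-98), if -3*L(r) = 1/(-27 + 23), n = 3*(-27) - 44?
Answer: -1500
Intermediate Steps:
n = -125 (n = -81 - 44 = -125)
L(r) = 1/12 (L(r) = -1/(3*(-27 + 23)) = -⅓/(-4) = -⅓*(-¼) = 1/12)
n/L(-98) = -125/1/12 = -125*12 = -1500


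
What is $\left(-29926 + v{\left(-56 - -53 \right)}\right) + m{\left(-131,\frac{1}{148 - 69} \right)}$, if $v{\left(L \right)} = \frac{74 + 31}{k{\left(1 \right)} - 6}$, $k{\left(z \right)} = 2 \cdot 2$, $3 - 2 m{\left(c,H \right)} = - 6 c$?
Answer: $-30370$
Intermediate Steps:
$m{\left(c,H \right)} = \frac{3}{2} + 3 c$ ($m{\left(c,H \right)} = \frac{3}{2} - \frac{\left(-6\right) c}{2} = \frac{3}{2} + 3 c$)
$k{\left(z \right)} = 4$
$v{\left(L \right)} = - \frac{105}{2}$ ($v{\left(L \right)} = \frac{74 + 31}{4 - 6} = \frac{105}{-2} = 105 \left(- \frac{1}{2}\right) = - \frac{105}{2}$)
$\left(-29926 + v{\left(-56 - -53 \right)}\right) + m{\left(-131,\frac{1}{148 - 69} \right)} = \left(-29926 - \frac{105}{2}\right) + \left(\frac{3}{2} + 3 \left(-131\right)\right) = - \frac{59957}{2} + \left(\frac{3}{2} - 393\right) = - \frac{59957}{2} - \frac{783}{2} = -30370$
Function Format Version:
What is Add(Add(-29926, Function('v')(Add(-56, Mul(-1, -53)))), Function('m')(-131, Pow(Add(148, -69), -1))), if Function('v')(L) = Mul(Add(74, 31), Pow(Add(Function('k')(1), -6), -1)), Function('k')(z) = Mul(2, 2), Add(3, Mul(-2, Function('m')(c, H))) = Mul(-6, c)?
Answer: -30370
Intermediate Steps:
Function('m')(c, H) = Add(Rational(3, 2), Mul(3, c)) (Function('m')(c, H) = Add(Rational(3, 2), Mul(Rational(-1, 2), Mul(-6, c))) = Add(Rational(3, 2), Mul(3, c)))
Function('k')(z) = 4
Function('v')(L) = Rational(-105, 2) (Function('v')(L) = Mul(Add(74, 31), Pow(Add(4, -6), -1)) = Mul(105, Pow(-2, -1)) = Mul(105, Rational(-1, 2)) = Rational(-105, 2))
Add(Add(-29926, Function('v')(Add(-56, Mul(-1, -53)))), Function('m')(-131, Pow(Add(148, -69), -1))) = Add(Add(-29926, Rational(-105, 2)), Add(Rational(3, 2), Mul(3, -131))) = Add(Rational(-59957, 2), Add(Rational(3, 2), -393)) = Add(Rational(-59957, 2), Rational(-783, 2)) = -30370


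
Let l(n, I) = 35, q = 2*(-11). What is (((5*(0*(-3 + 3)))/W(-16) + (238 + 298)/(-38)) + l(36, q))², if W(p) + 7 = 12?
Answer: 157609/361 ≈ 436.59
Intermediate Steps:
q = -22
W(p) = 5 (W(p) = -7 + 12 = 5)
(((5*(0*(-3 + 3)))/W(-16) + (238 + 298)/(-38)) + l(36, q))² = (((5*(0*(-3 + 3)))/5 + (238 + 298)/(-38)) + 35)² = (((5*(0*0))*(⅕) + 536*(-1/38)) + 35)² = (((5*0)*(⅕) - 268/19) + 35)² = ((0*(⅕) - 268/19) + 35)² = ((0 - 268/19) + 35)² = (-268/19 + 35)² = (397/19)² = 157609/361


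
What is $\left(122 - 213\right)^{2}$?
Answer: $8281$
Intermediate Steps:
$\left(122 - 213\right)^{2} = \left(-91\right)^{2} = 8281$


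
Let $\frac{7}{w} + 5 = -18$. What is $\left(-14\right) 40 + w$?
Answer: $- \frac{12887}{23} \approx -560.3$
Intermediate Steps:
$w = - \frac{7}{23}$ ($w = \frac{7}{-5 - 18} = \frac{7}{-23} = 7 \left(- \frac{1}{23}\right) = - \frac{7}{23} \approx -0.30435$)
$\left(-14\right) 40 + w = \left(-14\right) 40 - \frac{7}{23} = -560 - \frac{7}{23} = - \frac{12887}{23}$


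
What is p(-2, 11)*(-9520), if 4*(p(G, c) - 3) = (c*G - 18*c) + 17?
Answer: 454580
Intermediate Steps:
p(G, c) = 29/4 - 9*c/2 + G*c/4 (p(G, c) = 3 + ((c*G - 18*c) + 17)/4 = 3 + ((G*c - 18*c) + 17)/4 = 3 + ((-18*c + G*c) + 17)/4 = 3 + (17 - 18*c + G*c)/4 = 3 + (17/4 - 9*c/2 + G*c/4) = 29/4 - 9*c/2 + G*c/4)
p(-2, 11)*(-9520) = (29/4 - 9/2*11 + (1/4)*(-2)*11)*(-9520) = (29/4 - 99/2 - 11/2)*(-9520) = -191/4*(-9520) = 454580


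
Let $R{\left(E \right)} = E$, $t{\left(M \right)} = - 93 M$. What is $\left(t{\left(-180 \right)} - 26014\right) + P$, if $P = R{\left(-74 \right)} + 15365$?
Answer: $6017$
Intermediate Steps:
$P = 15291$ ($P = -74 + 15365 = 15291$)
$\left(t{\left(-180 \right)} - 26014\right) + P = \left(\left(-93\right) \left(-180\right) - 26014\right) + 15291 = \left(16740 - 26014\right) + 15291 = -9274 + 15291 = 6017$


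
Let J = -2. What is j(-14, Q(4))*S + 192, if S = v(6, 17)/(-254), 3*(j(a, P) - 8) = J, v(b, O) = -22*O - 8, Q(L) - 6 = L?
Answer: 77354/381 ≈ 203.03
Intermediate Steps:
Q(L) = 6 + L
v(b, O) = -8 - 22*O
j(a, P) = 22/3 (j(a, P) = 8 + (1/3)*(-2) = 8 - 2/3 = 22/3)
S = 191/127 (S = (-8 - 22*17)/(-254) = (-8 - 374)*(-1/254) = -382*(-1/254) = 191/127 ≈ 1.5039)
j(-14, Q(4))*S + 192 = (22/3)*(191/127) + 192 = 4202/381 + 192 = 77354/381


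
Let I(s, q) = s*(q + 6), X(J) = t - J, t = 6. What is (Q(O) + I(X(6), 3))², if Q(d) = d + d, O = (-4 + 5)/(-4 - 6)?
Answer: 1/25 ≈ 0.040000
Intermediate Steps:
X(J) = 6 - J
I(s, q) = s*(6 + q)
O = -⅒ (O = 1/(-10) = 1*(-⅒) = -⅒ ≈ -0.10000)
Q(d) = 2*d
(Q(O) + I(X(6), 3))² = (2*(-⅒) + (6 - 1*6)*(6 + 3))² = (-⅕ + (6 - 6)*9)² = (-⅕ + 0*9)² = (-⅕ + 0)² = (-⅕)² = 1/25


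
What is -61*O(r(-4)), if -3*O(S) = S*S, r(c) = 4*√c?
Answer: -3904/3 ≈ -1301.3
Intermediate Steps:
O(S) = -S²/3 (O(S) = -S*S/3 = -S²/3)
-61*O(r(-4)) = -(-61)*(4*√(-4))²/3 = -(-61)*(4*(2*I))²/3 = -(-61)*(8*I)²/3 = -(-61)*(-64)/3 = -61*64/3 = -3904/3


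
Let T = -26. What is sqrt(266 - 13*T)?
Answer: 2*sqrt(151) ≈ 24.576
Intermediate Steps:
sqrt(266 - 13*T) = sqrt(266 - 13*(-26)) = sqrt(266 + 338) = sqrt(604) = 2*sqrt(151)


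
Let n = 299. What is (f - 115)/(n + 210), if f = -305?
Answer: -420/509 ≈ -0.82515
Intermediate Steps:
(f - 115)/(n + 210) = (-305 - 115)/(299 + 210) = -420/509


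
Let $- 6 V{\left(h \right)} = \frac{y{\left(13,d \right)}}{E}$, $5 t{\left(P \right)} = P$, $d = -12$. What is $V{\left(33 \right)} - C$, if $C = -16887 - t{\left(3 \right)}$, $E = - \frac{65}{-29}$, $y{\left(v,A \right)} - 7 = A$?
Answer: $\frac{6586309}{390} \approx 16888.0$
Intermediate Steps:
$y{\left(v,A \right)} = 7 + A$
$t{\left(P \right)} = \frac{P}{5}$
$E = \frac{65}{29}$ ($E = \left(-65\right) \left(- \frac{1}{29}\right) = \frac{65}{29} \approx 2.2414$)
$V{\left(h \right)} = \frac{29}{78}$ ($V{\left(h \right)} = - \frac{\left(7 - 12\right) \frac{1}{\frac{65}{29}}}{6} = - \frac{\left(-5\right) \frac{29}{65}}{6} = \left(- \frac{1}{6}\right) \left(- \frac{29}{13}\right) = \frac{29}{78}$)
$C = - \frac{84438}{5}$ ($C = -16887 - \frac{1}{5} \cdot 3 = -16887 - \frac{3}{5} = - \frac{84438}{5} \approx -16888.0$)
$V{\left(33 \right)} - C = \frac{29}{78} - - \frac{84438}{5} = \frac{29}{78} + \frac{84438}{5} = \frac{6586309}{390}$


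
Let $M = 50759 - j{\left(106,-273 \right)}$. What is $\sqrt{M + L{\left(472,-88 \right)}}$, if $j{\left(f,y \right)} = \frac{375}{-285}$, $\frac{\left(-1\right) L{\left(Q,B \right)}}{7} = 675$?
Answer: $\frac{\sqrt{16618749}}{19} \approx 214.56$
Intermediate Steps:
$L{\left(Q,B \right)} = -4725$ ($L{\left(Q,B \right)} = \left(-7\right) 675 = -4725$)
$j{\left(f,y \right)} = - \frac{25}{19}$ ($j{\left(f,y \right)} = 375 \left(- \frac{1}{285}\right) = - \frac{25}{19}$)
$M = \frac{964446}{19}$ ($M = 50759 - - \frac{25}{19} = 50759 + \frac{25}{19} = \frac{964446}{19} \approx 50760.0$)
$\sqrt{M + L{\left(472,-88 \right)}} = \sqrt{\frac{964446}{19} - 4725} = \sqrt{\frac{874671}{19}} = \frac{\sqrt{16618749}}{19}$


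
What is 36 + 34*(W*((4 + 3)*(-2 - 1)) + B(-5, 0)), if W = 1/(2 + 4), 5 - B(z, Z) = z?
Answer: 257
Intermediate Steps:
B(z, Z) = 5 - z
W = 1/6 ≈ 0.16667
36 + 34*(W*((4 + 3)*(-2 - 1)) + B(-5, 0)) = 36 + 34*(((4 + 3)*(-2 - 1))/6 + (5 - 1*(-5))) = 36 + 34*((7*(-3))/6 + (5 + 5)) = 36 + 34*((1/6)*(-21) + 10) = 36 + 34*(-7/2 + 10) = 36 + 34*(13/2) = 36 + 221 = 257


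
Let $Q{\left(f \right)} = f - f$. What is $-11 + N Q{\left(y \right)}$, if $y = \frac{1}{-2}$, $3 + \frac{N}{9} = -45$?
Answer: $-11$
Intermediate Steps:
$N = -432$ ($N = -27 + 9 \left(-45\right) = -27 - 405 = -432$)
$y = - \frac{1}{2} \approx -0.5$
$Q{\left(f \right)} = 0$
$-11 + N Q{\left(y \right)} = -11 - 0 = -11 + 0 = -11$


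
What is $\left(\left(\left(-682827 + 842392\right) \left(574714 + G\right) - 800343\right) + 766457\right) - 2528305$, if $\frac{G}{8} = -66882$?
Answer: $6325466579$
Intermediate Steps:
$G = -535056$ ($G = 8 \left(-66882\right) = -535056$)
$\left(\left(\left(-682827 + 842392\right) \left(574714 + G\right) - 800343\right) + 766457\right) - 2528305 = \left(\left(\left(-682827 + 842392\right) \left(574714 - 535056\right) - 800343\right) + 766457\right) - 2528305 = \left(\left(159565 \cdot 39658 - 800343\right) + 766457\right) - 2528305 = \left(\left(6328028770 - 800343\right) + 766457\right) - 2528305 = \left(6327228427 + 766457\right) - 2528305 = 6327994884 - 2528305 = 6325466579$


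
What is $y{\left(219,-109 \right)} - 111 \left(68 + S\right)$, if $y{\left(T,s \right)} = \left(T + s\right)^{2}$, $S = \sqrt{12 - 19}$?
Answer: $4552 - 111 i \sqrt{7} \approx 4552.0 - 293.68 i$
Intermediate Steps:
$S = i \sqrt{7}$ ($S = \sqrt{-7} = i \sqrt{7} \approx 2.6458 i$)
$y{\left(219,-109 \right)} - 111 \left(68 + S\right) = \left(219 - 109\right)^{2} - 111 \left(68 + i \sqrt{7}\right) = 110^{2} - \left(7548 + 111 i \sqrt{7}\right) = 12100 - \left(7548 + 111 i \sqrt{7}\right) = 4552 - 111 i \sqrt{7}$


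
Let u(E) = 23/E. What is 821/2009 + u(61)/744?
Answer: 37306471/91176456 ≈ 0.40917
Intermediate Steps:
821/2009 + u(61)/744 = 821/2009 + (23/61)/744 = 821*(1/2009) + (23*(1/61))*(1/744) = 821/2009 + (23/61)*(1/744) = 821/2009 + 23/45384 = 37306471/91176456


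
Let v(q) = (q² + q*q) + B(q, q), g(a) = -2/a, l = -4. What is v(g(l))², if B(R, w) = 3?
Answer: 49/4 ≈ 12.250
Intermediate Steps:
v(q) = 3 + 2*q² (v(q) = (q² + q*q) + 3 = (q² + q²) + 3 = 2*q² + 3 = 3 + 2*q²)
v(g(l))² = (3 + 2*(-2/(-4))²)² = (3 + 2*(-2*(-¼))²)² = (3 + 2*(½)²)² = (3 + 2*(¼))² = (3 + ½)² = (7/2)² = 49/4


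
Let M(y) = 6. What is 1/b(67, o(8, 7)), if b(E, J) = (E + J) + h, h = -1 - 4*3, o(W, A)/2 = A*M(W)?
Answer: 1/138 ≈ 0.0072464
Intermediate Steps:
o(W, A) = 12*A (o(W, A) = 2*(A*6) = 2*(6*A) = 12*A)
h = -13 (h = -1 - 12 = -13)
b(E, J) = -13 + E + J (b(E, J) = (E + J) - 13 = -13 + E + J)
1/b(67, o(8, 7)) = 1/(-13 + 67 + 12*7) = 1/(-13 + 67 + 84) = 1/138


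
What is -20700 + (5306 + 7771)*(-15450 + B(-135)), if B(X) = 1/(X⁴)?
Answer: -7457163504467297/36905625 ≈ -2.0206e+8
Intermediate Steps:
B(X) = X⁻⁴
-20700 + (5306 + 7771)*(-15450 + B(-135)) = -20700 + (5306 + 7771)*(-15450 + (-135)⁻⁴) = -20700 + 13077*(-15450 + 1/332150625) = -20700 + 13077*(-5131727156249/332150625) = -20700 - 7456399558029797/36905625 = -7457163504467297/36905625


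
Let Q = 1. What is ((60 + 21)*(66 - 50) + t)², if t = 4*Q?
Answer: 1690000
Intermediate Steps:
t = 4 (t = 4*1 = 4)
((60 + 21)*(66 - 50) + t)² = ((60 + 21)*(66 - 50) + 4)² = (81*16 + 4)² = (1296 + 4)² = 1300² = 1690000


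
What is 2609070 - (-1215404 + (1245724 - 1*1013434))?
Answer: 3592184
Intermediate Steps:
2609070 - (-1215404 + (1245724 - 1*1013434)) = 2609070 - (-1215404 + (1245724 - 1013434)) = 2609070 - (-1215404 + 232290) = 2609070 - 1*(-983114) = 2609070 + 983114 = 3592184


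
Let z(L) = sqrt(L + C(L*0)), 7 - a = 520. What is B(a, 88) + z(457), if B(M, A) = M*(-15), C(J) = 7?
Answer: 7695 + 4*sqrt(29) ≈ 7716.5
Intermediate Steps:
a = -513 (a = 7 - 1*520 = 7 - 520 = -513)
B(M, A) = -15*M
z(L) = sqrt(7 + L) (z(L) = sqrt(L + 7) = sqrt(7 + L))
B(a, 88) + z(457) = -15*(-513) + sqrt(7 + 457) = 7695 + sqrt(464) = 7695 + 4*sqrt(29)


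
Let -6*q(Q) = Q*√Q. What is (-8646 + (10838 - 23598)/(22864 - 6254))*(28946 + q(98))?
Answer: -37793692252/151 + 447842066*√2/453 ≈ -2.4889e+8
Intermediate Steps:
q(Q) = -Q^(3/2)/6 (q(Q) = -Q*√Q/6 = -Q^(3/2)/6)
(-8646 + (10838 - 23598)/(22864 - 6254))*(28946 + q(98)) = (-8646 + (10838 - 23598)/(22864 - 6254))*(28946 - 343*√2/3) = (-8646 - 12760/16610)*(28946 - 343*√2/3) = (-8646 - 12760*1/16610)*(28946 - 343*√2/3) = (-8646 - 116/151)*(28946 - 343*√2/3) = -1305662*(28946 - 343*√2/3)/151 = -37793692252/151 + 447842066*√2/453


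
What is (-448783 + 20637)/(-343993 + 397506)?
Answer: -428146/53513 ≈ -8.0008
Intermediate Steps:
(-448783 + 20637)/(-343993 + 397506) = -428146/53513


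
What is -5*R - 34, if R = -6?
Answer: -4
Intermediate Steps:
-5*R - 34 = -5*(-6) - 34 = 30 - 34 = -4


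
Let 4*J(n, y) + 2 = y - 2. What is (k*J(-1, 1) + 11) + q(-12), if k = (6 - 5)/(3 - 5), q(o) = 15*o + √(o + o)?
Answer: -1349/8 + 2*I*√6 ≈ -168.63 + 4.899*I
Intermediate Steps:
J(n, y) = -1 + y/4 (J(n, y) = -½ + (y - 2)/4 = -½ + (-2 + y)/4 = -½ + (-½ + y/4) = -1 + y/4)
q(o) = 15*o + √2*√o (q(o) = 15*o + √(2*o) = 15*o + √2*√o)
k = -½ (k = 1/(-2) = 1*(-½) = -½ ≈ -0.50000)
(k*J(-1, 1) + 11) + q(-12) = (-(-1 + (¼)*1)/2 + 11) + (15*(-12) + √2*√(-12)) = (-(-1 + ¼)/2 + 11) + (-180 + √2*(2*I*√3)) = (-½*(-¾) + 11) + (-180 + 2*I*√6) = (3/8 + 11) + (-180 + 2*I*√6) = 91/8 + (-180 + 2*I*√6) = -1349/8 + 2*I*√6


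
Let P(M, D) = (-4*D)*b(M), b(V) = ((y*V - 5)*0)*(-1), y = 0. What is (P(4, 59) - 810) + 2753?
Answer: 1943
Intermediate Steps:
b(V) = 0 (b(V) = ((0*V - 5)*0)*(-1) = ((0 - 5)*0)*(-1) = -5*0*(-1) = 0*(-1) = 0)
P(M, D) = 0 (P(M, D) = -4*D*0 = 0)
(P(4, 59) - 810) + 2753 = (0 - 810) + 2753 = -810 + 2753 = 1943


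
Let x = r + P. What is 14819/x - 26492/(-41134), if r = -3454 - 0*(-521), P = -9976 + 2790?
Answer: -23406419/31261840 ≈ -0.74872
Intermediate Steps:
P = -7186
r = -3454 (r = -3454 - 1*0 = -3454 + 0 = -3454)
x = -10640 (x = -3454 - 7186 = -10640)
14819/x - 26492/(-41134) = 14819/(-10640) - 26492/(-41134) = 14819*(-1/10640) - 26492*(-1/41134) = -2117/1520 + 13246/20567 = -23406419/31261840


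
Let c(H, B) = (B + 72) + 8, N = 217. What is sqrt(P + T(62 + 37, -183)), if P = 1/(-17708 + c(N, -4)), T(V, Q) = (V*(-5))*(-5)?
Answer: sqrt(48090397298)/4408 ≈ 49.749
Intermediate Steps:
T(V, Q) = 25*V (T(V, Q) = -5*V*(-5) = 25*V)
c(H, B) = 80 + B (c(H, B) = (72 + B) + 8 = 80 + B)
P = -1/17632 (P = 1/(-17708 + (80 - 4)) = 1/(-17708 + 76) = 1/(-17632) = -1/17632 ≈ -5.6715e-5)
sqrt(P + T(62 + 37, -183)) = sqrt(-1/17632 + 25*(62 + 37)) = sqrt(-1/17632 + 25*99) = sqrt(-1/17632 + 2475) = sqrt(43639199/17632) = sqrt(48090397298)/4408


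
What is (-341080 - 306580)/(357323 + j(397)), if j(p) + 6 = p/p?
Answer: -24910/13743 ≈ -1.8126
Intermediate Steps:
j(p) = -5 (j(p) = -6 + p/p = -6 + 1 = -5)
(-341080 - 306580)/(357323 + j(397)) = (-341080 - 306580)/(357323 - 5) = -647660/357318 = -647660*1/357318 = -24910/13743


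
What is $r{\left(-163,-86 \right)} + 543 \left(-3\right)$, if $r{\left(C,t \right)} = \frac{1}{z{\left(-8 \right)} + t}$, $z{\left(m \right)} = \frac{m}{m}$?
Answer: $- \frac{138466}{85} \approx -1629.0$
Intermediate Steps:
$z{\left(m \right)} = 1$
$r{\left(C,t \right)} = \frac{1}{1 + t}$
$r{\left(-163,-86 \right)} + 543 \left(-3\right) = \frac{1}{1 - 86} + 543 \left(-3\right) = \frac{1}{-85} - 1629 = - \frac{1}{85} - 1629 = - \frac{138466}{85}$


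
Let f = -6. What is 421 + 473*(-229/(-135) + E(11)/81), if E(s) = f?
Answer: 53474/45 ≈ 1188.3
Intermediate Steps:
E(s) = -6
421 + 473*(-229/(-135) + E(11)/81) = 421 + 473*(-229/(-135) - 6/81) = 421 + 473*(-229*(-1/135) - 6*1/81) = 421 + 473*(229/135 - 2/27) = 421 + 473*(73/45) = 421 + 34529/45 = 53474/45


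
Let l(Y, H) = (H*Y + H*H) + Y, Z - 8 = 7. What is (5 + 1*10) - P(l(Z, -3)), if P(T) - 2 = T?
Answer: 34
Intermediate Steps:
Z = 15 (Z = 8 + 7 = 15)
l(Y, H) = Y + H**2 + H*Y (l(Y, H) = (H*Y + H**2) + Y = (H**2 + H*Y) + Y = Y + H**2 + H*Y)
P(T) = 2 + T
(5 + 1*10) - P(l(Z, -3)) = (5 + 1*10) - (2 + (15 + (-3)**2 - 3*15)) = (5 + 10) - (2 + (15 + 9 - 45)) = 15 - (2 - 21) = 15 - 1*(-19) = 15 + 19 = 34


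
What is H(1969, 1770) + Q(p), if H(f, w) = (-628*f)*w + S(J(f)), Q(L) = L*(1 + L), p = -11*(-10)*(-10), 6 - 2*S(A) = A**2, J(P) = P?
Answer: -4378782435/2 ≈ -2.1894e+9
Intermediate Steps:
S(A) = 3 - A**2/2
p = -1100 (p = 110*(-10) = -1100)
H(f, w) = 3 - f**2/2 - 628*f*w (H(f, w) = (-628*f)*w + (3 - f**2/2) = -628*f*w + (3 - f**2/2) = 3 - f**2/2 - 628*f*w)
H(1969, 1770) + Q(p) = (3 - 1/2*1969**2 - 628*1969*1770) - 1100*(1 - 1100) = (3 - 1/2*3876961 - 2188661640) - 1100*(-1099) = (3 - 3876961/2 - 2188661640) + 1208900 = -4381200235/2 + 1208900 = -4378782435/2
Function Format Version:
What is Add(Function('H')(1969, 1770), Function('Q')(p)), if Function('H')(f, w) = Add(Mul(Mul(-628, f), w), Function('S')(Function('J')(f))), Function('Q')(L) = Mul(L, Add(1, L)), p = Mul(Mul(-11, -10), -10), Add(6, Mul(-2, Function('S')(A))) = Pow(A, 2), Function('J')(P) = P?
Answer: Rational(-4378782435, 2) ≈ -2.1894e+9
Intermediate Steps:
Function('S')(A) = Add(3, Mul(Rational(-1, 2), Pow(A, 2)))
p = -1100 (p = Mul(110, -10) = -1100)
Function('H')(f, w) = Add(3, Mul(Rational(-1, 2), Pow(f, 2)), Mul(-628, f, w)) (Function('H')(f, w) = Add(Mul(Mul(-628, f), w), Add(3, Mul(Rational(-1, 2), Pow(f, 2)))) = Add(Mul(-628, f, w), Add(3, Mul(Rational(-1, 2), Pow(f, 2)))) = Add(3, Mul(Rational(-1, 2), Pow(f, 2)), Mul(-628, f, w)))
Add(Function('H')(1969, 1770), Function('Q')(p)) = Add(Add(3, Mul(Rational(-1, 2), Pow(1969, 2)), Mul(-628, 1969, 1770)), Mul(-1100, Add(1, -1100))) = Add(Add(3, Mul(Rational(-1, 2), 3876961), -2188661640), Mul(-1100, -1099)) = Add(Add(3, Rational(-3876961, 2), -2188661640), 1208900) = Add(Rational(-4381200235, 2), 1208900) = Rational(-4378782435, 2)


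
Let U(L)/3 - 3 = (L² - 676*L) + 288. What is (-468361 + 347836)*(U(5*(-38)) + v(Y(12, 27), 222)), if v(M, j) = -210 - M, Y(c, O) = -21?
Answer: -59575989600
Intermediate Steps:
U(L) = 873 - 2028*L + 3*L² (U(L) = 9 + 3*((L² - 676*L) + 288) = 9 + 3*(288 + L² - 676*L) = 9 + (864 - 2028*L + 3*L²) = 873 - 2028*L + 3*L²)
(-468361 + 347836)*(U(5*(-38)) + v(Y(12, 27), 222)) = (-468361 + 347836)*((873 - 10140*(-38) + 3*(5*(-38))²) + (-210 - 1*(-21))) = -120525*((873 - 2028*(-190) + 3*(-190)²) + (-210 + 21)) = -120525*((873 + 385320 + 3*36100) - 189) = -120525*((873 + 385320 + 108300) - 189) = -120525*(494493 - 189) = -120525*494304 = -59575989600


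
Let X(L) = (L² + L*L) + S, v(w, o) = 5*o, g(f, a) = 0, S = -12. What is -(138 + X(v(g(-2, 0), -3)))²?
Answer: -331776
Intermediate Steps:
X(L) = -12 + 2*L² (X(L) = (L² + L*L) - 12 = (L² + L²) - 12 = 2*L² - 12 = -12 + 2*L²)
-(138 + X(v(g(-2, 0), -3)))² = -(138 + (-12 + 2*(5*(-3))²))² = -(138 + (-12 + 2*(-15)²))² = -(138 + (-12 + 2*225))² = -(138 + (-12 + 450))² = -(138 + 438)² = -1*576² = -1*331776 = -331776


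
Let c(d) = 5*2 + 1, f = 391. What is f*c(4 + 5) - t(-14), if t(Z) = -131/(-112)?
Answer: 481581/112 ≈ 4299.8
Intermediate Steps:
t(Z) = 131/112 (t(Z) = -131*(-1/112) = 131/112)
c(d) = 11 (c(d) = 10 + 1 = 11)
f*c(4 + 5) - t(-14) = 391*11 - 1*131/112 = 4301 - 131/112 = 481581/112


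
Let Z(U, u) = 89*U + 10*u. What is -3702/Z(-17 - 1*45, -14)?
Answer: 617/943 ≈ 0.65429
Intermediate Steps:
Z(U, u) = 10*u + 89*U
-3702/Z(-17 - 1*45, -14) = -3702/(10*(-14) + 89*(-17 - 1*45)) = -3702/(-140 + 89*(-17 - 45)) = -3702/(-140 + 89*(-62)) = -3702/(-140 - 5518) = -3702/(-5658) = -3702*(-1/5658) = 617/943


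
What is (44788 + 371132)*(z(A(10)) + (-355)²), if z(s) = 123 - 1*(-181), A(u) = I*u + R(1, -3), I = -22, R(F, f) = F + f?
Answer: 52542757680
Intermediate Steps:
A(u) = -2 - 22*u (A(u) = -22*u + (1 - 3) = -22*u - 2 = -2 - 22*u)
z(s) = 304 (z(s) = 123 + 181 = 304)
(44788 + 371132)*(z(A(10)) + (-355)²) = (44788 + 371132)*(304 + (-355)²) = 415920*(304 + 126025) = 415920*126329 = 52542757680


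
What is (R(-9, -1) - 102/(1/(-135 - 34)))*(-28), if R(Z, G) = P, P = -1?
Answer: -482636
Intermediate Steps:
R(Z, G) = -1
(R(-9, -1) - 102/(1/(-135 - 34)))*(-28) = (-1 - 102/(1/(-135 - 34)))*(-28) = (-1 - 102/(1/(-169)))*(-28) = (-1 - 102/(-1/169))*(-28) = (-1 - 102*(-169))*(-28) = (-1 + 17238)*(-28) = 17237*(-28) = -482636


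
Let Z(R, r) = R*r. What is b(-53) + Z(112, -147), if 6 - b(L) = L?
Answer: -16405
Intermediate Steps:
b(L) = 6 - L
b(-53) + Z(112, -147) = (6 - 1*(-53)) + 112*(-147) = (6 + 53) - 16464 = 59 - 16464 = -16405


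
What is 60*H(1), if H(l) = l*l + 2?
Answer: 180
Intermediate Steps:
H(l) = 2 + l**2 (H(l) = l**2 + 2 = 2 + l**2)
60*H(1) = 60*(2 + 1**2) = 60*(2 + 1) = 60*3 = 180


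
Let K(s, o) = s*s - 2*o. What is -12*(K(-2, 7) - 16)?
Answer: 312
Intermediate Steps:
K(s, o) = s**2 - 2*o
-12*(K(-2, 7) - 16) = -12*(((-2)**2 - 2*7) - 16) = -12*((4 - 14) - 16) = -12*(-10 - 16) = -12*(-26) = 312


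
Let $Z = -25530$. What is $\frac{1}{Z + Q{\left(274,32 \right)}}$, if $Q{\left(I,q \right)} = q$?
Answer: $- \frac{1}{25498} \approx -3.9219 \cdot 10^{-5}$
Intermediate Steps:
$\frac{1}{Z + Q{\left(274,32 \right)}} = \frac{1}{-25530 + 32} = \frac{1}{-25498} = - \frac{1}{25498}$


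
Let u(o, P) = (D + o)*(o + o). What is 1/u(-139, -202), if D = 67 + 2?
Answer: 1/19460 ≈ 5.1387e-5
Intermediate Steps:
D = 69
u(o, P) = 2*o*(69 + o) (u(o, P) = (69 + o)*(o + o) = (69 + o)*(2*o) = 2*o*(69 + o))
1/u(-139, -202) = 1/(2*(-139)*(69 - 139)) = 1/(2*(-139)*(-70)) = 1/19460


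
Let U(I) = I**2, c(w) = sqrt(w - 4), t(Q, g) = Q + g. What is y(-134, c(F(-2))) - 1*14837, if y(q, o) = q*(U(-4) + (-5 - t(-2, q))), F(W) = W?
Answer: -34535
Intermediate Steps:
c(w) = sqrt(-4 + w)
y(q, o) = q*(13 - q) (y(q, o) = q*((-4)**2 + (-5 - (-2 + q))) = q*(16 + (-5 + (2 - q))) = q*(16 + (-3 - q)) = q*(13 - q))
y(-134, c(F(-2))) - 1*14837 = -134*(13 - 1*(-134)) - 1*14837 = -134*(13 + 134) - 14837 = -134*147 - 14837 = -19698 - 14837 = -34535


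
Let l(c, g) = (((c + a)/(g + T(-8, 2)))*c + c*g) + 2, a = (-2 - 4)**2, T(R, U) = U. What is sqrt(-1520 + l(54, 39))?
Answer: 2*sqrt(296922)/41 ≈ 26.581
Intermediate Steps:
a = 36 (a = (-6)**2 = 36)
l(c, g) = 2 + c*g + c*(36 + c)/(2 + g) (l(c, g) = (((c + 36)/(g + 2))*c + c*g) + 2 = (((36 + c)/(2 + g))*c + c*g) + 2 = (c*(36 + c)/(2 + g) + c*g) + 2 = (c*g + c*(36 + c)/(2 + g)) + 2 = 2 + c*g + c*(36 + c)/(2 + g))
sqrt(-1520 + l(54, 39)) = sqrt(-1520 + (4 + 54**2 + 2*39 + 36*54 + 54*39**2 + 2*54*39)/(2 + 39)) = sqrt(-1520 + (4 + 2916 + 78 + 1944 + 54*1521 + 4212)/41) = sqrt(-1520 + (4 + 2916 + 78 + 1944 + 82134 + 4212)/41) = sqrt(-1520 + (1/41)*91288) = sqrt(-1520 + 91288/41) = sqrt(28968/41) = 2*sqrt(296922)/41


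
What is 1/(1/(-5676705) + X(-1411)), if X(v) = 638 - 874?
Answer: -5676705/1339702381 ≈ -0.0042373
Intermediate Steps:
X(v) = -236
1/(1/(-5676705) + X(-1411)) = 1/(1/(-5676705) - 236) = 1/(-1/5676705 - 236) = 1/(-1339702381/5676705) = -5676705/1339702381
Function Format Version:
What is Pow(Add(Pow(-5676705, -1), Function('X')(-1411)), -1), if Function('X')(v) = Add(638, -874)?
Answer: Rational(-5676705, 1339702381) ≈ -0.0042373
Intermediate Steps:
Function('X')(v) = -236
Pow(Add(Pow(-5676705, -1), Function('X')(-1411)), -1) = Pow(Add(Pow(-5676705, -1), -236), -1) = Pow(Add(Rational(-1, 5676705), -236), -1) = Pow(Rational(-1339702381, 5676705), -1) = Rational(-5676705, 1339702381)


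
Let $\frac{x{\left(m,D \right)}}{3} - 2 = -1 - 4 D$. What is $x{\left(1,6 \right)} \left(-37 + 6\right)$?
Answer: $2139$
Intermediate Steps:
$x{\left(m,D \right)} = 3 - 12 D$ ($x{\left(m,D \right)} = 6 + 3 \left(-1 - 4 D\right) = 6 - \left(3 + 12 D\right) = 3 - 12 D$)
$x{\left(1,6 \right)} \left(-37 + 6\right) = \left(3 - 72\right) \left(-37 + 6\right) = \left(3 - 72\right) \left(-31\right) = \left(-69\right) \left(-31\right) = 2139$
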